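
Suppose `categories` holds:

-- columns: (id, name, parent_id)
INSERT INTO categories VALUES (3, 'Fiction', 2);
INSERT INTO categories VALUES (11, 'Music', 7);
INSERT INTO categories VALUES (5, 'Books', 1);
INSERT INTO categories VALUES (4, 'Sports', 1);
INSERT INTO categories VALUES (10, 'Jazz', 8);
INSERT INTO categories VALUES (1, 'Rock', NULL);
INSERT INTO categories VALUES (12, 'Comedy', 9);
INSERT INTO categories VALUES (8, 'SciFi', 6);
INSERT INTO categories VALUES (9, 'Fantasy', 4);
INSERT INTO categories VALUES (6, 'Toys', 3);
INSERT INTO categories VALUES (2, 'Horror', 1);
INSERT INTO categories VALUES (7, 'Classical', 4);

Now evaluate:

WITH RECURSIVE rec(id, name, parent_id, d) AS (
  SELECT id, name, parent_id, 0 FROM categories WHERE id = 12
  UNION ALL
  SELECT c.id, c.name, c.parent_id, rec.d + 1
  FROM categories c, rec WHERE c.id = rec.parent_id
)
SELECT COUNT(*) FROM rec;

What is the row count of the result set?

Base: id=12 (Comedy), parent_id=9, d 0.
Iteration 1: join on id=9 -> Fantasy (id 9, parent_id=4, d 1).
Iteration 2: join on id=4 -> Sports (id 4, parent_id=1, d 2).
Iteration 3: join on id=1 -> Rock (id 1, parent_id=NULL, d 3).
Iteration 4: parent_id is NULL; no match; recursion stops.
Total rows emitted: 4.

4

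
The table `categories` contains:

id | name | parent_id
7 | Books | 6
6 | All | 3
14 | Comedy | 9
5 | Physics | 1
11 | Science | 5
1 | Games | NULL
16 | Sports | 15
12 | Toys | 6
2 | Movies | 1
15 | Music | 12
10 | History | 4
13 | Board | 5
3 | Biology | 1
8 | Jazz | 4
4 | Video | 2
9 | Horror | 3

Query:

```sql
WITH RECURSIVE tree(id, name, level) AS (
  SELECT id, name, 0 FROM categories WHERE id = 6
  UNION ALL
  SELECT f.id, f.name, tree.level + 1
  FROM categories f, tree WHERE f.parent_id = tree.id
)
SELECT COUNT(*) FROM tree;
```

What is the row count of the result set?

Base: id=6 (All) at level 0.
Iteration 1: rows with parent_id in {6} -> Books (id 7, level 1), Toys (id 12, level 1).
Iteration 2: rows with parent_id in {7,12} -> Music (id 15, level 2).
Iteration 3: rows with parent_id in {15} -> Sports (id 16, level 3).
Iteration 4: no rows with parent_id in {16}; recursion stops.
Total rows emitted: 5.

5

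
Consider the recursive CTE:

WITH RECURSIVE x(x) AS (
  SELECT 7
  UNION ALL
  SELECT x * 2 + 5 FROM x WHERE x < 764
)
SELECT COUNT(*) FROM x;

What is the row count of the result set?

8

Base: x=7.
Iteration 1: 7 < 764 holds -> x = 7 * 2 + 5 = 19.
Iteration 2: 19 < 764 holds -> x = 19 * 2 + 5 = 43.
Iteration 3: 43 < 764 holds -> x = 43 * 2 + 5 = 91.
Iteration 4: 91 < 764 holds -> x = 91 * 2 + 5 = 187.
Iteration 5: 187 < 764 holds -> x = 187 * 2 + 5 = 379.
Iteration 6: 379 < 764 holds -> x = 379 * 2 + 5 = 763.
Iteration 7: 763 < 764 holds -> x = 763 * 2 + 5 = 1531.
Iteration 8: 1531 < 764 fails; recursion stops.
Total rows emitted: 8.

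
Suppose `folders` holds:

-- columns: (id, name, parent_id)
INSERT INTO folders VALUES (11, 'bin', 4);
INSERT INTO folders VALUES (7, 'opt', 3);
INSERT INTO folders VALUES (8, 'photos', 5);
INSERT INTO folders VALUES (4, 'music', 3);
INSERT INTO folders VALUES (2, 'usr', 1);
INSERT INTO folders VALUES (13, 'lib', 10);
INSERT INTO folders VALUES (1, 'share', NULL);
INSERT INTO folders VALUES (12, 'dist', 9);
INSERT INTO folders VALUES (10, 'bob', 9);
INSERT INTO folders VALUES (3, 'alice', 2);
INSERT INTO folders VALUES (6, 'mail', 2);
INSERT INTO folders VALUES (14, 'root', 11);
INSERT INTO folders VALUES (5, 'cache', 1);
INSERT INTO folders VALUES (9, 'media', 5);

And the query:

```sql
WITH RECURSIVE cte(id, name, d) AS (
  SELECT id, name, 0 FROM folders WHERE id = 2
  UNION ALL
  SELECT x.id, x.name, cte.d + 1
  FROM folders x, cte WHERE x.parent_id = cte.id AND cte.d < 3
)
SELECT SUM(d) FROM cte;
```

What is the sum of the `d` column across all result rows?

9

Base: id=2 (usr) at d 0.
Iteration 1: rows with parent_id in {2} -> alice (id 3, d 1), mail (id 6, d 1).
Iteration 2: rows with parent_id in {3,6} -> music (id 4, d 2), opt (id 7, d 2).
Iteration 3: rows with parent_id in {4,7} -> bin (id 11, d 3).
Iteration 4: d < 3 fails for all current rows; recursion stops.
SUM(d) = 0 + 1 + 1 + 2 + 2 + 3 = 9.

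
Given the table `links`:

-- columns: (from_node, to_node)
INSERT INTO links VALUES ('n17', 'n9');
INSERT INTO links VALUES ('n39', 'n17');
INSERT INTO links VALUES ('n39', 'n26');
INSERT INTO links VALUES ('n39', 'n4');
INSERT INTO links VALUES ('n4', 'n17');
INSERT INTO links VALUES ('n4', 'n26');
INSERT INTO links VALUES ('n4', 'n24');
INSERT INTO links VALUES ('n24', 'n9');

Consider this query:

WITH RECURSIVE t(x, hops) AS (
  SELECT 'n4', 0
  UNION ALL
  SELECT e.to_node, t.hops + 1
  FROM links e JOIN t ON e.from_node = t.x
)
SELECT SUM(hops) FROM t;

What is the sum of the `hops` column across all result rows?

Base: (n4, hops=0).
Iteration 1: edges from {n4} -> (n17, hops=1), (n24, hops=1), (n26, hops=1).
Iteration 2: edges from {n17,n24,n26} -> (n9, hops=2) x2. [UNION ALL keeps all 2 new rows, including repeats]
Iteration 3: no outgoing edges from {n9}; recursion stops.
SUM(hops) = 0 + 1 + 1 + 1 + 2 + 2 = 7.

7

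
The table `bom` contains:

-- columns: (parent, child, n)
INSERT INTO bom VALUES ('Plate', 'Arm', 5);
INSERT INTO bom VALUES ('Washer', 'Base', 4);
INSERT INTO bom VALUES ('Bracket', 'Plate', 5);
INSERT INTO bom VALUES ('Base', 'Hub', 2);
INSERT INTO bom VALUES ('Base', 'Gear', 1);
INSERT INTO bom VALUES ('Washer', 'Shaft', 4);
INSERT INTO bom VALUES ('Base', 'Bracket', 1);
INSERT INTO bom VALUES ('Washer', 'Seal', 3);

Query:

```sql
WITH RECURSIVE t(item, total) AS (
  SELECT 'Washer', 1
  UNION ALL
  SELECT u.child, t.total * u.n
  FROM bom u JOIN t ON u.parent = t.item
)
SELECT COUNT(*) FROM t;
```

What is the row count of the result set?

Base: (Washer, total=1).
Iteration 1: components of {Washer} -> Base = 1*4 = 4, Seal = 1*3 = 3, Shaft = 1*4 = 4.
Iteration 2: components of {Base,Seal,Shaft} -> Bracket = 4*1 = 4, Gear = 4*1 = 4, Hub = 4*2 = 8.
Iteration 3: components of {Bracket,Gear,Hub} -> Plate = 4*5 = 20.
Iteration 4: components of {Plate} -> Arm = 20*5 = 100.
Iteration 5: no further components; recursion stops.
Total rows emitted: 9.

9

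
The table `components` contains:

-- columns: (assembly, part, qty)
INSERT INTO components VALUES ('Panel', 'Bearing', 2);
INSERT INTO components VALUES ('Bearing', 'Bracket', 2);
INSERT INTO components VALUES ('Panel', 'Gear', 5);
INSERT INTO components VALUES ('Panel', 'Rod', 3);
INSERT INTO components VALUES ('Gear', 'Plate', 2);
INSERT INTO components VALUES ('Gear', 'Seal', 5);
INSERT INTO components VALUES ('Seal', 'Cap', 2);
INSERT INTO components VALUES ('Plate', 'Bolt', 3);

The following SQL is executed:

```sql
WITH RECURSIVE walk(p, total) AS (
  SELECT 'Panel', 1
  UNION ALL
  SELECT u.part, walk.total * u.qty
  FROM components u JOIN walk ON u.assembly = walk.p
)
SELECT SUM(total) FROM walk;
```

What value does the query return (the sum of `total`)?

130

Base: (Panel, total=1).
Iteration 1: components of {Panel} -> Bearing = 1*2 = 2, Gear = 1*5 = 5, Rod = 1*3 = 3.
Iteration 2: components of {Bearing,Gear,Rod} -> Bracket = 2*2 = 4, Plate = 5*2 = 10, Seal = 5*5 = 25.
Iteration 3: components of {Bracket,Plate,Seal} -> Bolt = 10*3 = 30, Cap = 25*2 = 50.
Iteration 4: no further components; recursion stops.
SUM(total) = 1 + 2 + 5 + 3 + 4 + 10 + 25 + 30 + 50 = 130.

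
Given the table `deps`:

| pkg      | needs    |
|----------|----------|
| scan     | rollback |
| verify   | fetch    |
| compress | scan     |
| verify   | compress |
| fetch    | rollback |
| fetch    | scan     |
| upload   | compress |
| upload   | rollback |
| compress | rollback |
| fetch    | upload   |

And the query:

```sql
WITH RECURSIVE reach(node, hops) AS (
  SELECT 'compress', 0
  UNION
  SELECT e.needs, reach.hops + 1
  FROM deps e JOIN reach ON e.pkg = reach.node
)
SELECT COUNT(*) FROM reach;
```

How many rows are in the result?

4

Base: (compress, hops=0).
Iteration 1: edges from {compress} -> (rollback, hops=1), (scan, hops=1).
Iteration 2: edges from {rollback,scan} -> (rollback, hops=2).
Iteration 3: no outgoing edges from {rollback}; recursion stops.
Total rows emitted: 4.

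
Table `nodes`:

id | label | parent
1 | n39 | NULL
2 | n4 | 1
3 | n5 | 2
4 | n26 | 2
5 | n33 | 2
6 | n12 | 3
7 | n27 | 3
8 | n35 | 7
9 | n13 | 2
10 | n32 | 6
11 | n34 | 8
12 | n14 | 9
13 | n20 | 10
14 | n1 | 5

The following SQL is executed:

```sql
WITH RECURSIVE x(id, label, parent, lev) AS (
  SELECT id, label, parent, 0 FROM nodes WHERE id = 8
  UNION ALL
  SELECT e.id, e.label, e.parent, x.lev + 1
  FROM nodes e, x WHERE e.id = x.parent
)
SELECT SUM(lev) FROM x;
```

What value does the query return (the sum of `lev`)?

Base: id=8 (n35), parent=7, lev 0.
Iteration 1: join on id=7 -> n27 (id 7, parent=3, lev 1).
Iteration 2: join on id=3 -> n5 (id 3, parent=2, lev 2).
Iteration 3: join on id=2 -> n4 (id 2, parent=1, lev 3).
Iteration 4: join on id=1 -> n39 (id 1, parent=NULL, lev 4).
Iteration 5: parent is NULL; no match; recursion stops.
SUM(lev) = 0 + 1 + 2 + 3 + 4 = 10.

10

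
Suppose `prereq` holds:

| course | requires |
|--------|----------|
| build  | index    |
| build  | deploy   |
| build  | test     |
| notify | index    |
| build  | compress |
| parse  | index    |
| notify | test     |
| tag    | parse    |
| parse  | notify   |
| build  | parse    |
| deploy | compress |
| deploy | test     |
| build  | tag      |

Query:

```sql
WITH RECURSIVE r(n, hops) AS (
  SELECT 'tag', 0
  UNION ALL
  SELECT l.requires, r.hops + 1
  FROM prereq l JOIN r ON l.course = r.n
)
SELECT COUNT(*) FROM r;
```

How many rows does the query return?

Base: (tag, hops=0).
Iteration 1: edges from {tag} -> (parse, hops=1).
Iteration 2: edges from {parse} -> (index, hops=2), (notify, hops=2).
Iteration 3: edges from {index,notify} -> (index, hops=3), (test, hops=3).
Iteration 4: no outgoing edges from {index,test}; recursion stops.
Total rows emitted: 6.

6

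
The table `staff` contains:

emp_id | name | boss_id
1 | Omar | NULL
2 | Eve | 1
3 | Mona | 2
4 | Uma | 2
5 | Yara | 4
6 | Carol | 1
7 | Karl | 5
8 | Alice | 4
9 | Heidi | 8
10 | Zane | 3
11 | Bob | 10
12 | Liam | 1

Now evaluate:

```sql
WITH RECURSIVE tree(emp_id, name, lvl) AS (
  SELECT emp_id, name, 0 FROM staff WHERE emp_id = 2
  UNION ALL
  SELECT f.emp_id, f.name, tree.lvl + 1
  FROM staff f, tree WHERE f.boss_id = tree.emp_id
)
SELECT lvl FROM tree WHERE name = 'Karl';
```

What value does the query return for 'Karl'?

Base: emp_id=2 (Eve) at lvl 0.
Iteration 1: rows with boss_id in {2} -> Mona (id 3, lvl 1), Uma (id 4, lvl 1).
Iteration 2: rows with boss_id in {3,4} -> Yara (id 5, lvl 2), Alice (id 8, lvl 2), Zane (id 10, lvl 2).
Iteration 3: rows with boss_id in {5,8,10} -> Karl (id 7, lvl 3), Heidi (id 9, lvl 3), Bob (id 11, lvl 3).
Iteration 4: no rows with boss_id in {7,9,11}; recursion stops.

3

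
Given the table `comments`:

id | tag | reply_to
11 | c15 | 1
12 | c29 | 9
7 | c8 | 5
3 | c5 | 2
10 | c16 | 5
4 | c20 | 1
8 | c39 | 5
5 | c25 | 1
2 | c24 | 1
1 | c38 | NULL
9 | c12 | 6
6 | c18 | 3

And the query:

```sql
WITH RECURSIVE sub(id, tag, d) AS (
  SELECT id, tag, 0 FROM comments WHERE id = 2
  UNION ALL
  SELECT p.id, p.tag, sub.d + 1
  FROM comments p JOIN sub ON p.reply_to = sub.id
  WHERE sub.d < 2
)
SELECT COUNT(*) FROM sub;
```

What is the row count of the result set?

Base: id=2 (c24) at d 0.
Iteration 1: rows with reply_to in {2} -> c5 (id 3, d 1).
Iteration 2: rows with reply_to in {3} -> c18 (id 6, d 2).
Iteration 3: d < 2 fails for all current rows; recursion stops.
Total rows emitted: 3.

3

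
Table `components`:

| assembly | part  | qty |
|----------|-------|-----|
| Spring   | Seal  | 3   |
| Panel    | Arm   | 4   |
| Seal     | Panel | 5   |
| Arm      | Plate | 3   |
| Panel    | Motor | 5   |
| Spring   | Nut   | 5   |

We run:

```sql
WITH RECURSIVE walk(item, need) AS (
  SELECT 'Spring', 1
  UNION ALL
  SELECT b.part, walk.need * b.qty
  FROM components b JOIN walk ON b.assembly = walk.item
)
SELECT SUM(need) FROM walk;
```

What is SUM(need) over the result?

Base: (Spring, need=1).
Iteration 1: components of {Spring} -> Nut = 1*5 = 5, Seal = 1*3 = 3.
Iteration 2: components of {Nut,Seal} -> Panel = 3*5 = 15.
Iteration 3: components of {Panel} -> Arm = 15*4 = 60, Motor = 15*5 = 75.
Iteration 4: components of {Arm,Motor} -> Plate = 60*3 = 180.
Iteration 5: no further components; recursion stops.
SUM(need) = 1 + 3 + 5 + 15 + 60 + 75 + 180 = 339.

339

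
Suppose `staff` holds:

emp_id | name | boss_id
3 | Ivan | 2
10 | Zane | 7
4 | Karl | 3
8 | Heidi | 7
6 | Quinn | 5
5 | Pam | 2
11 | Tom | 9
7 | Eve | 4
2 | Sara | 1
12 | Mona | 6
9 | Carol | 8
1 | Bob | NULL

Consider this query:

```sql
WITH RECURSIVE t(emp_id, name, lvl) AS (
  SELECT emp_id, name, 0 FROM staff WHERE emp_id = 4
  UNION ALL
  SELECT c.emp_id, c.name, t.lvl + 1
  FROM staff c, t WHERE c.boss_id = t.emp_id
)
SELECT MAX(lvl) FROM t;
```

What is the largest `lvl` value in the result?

4

Base: emp_id=4 (Karl) at lvl 0.
Iteration 1: rows with boss_id in {4} -> Eve (id 7, lvl 1).
Iteration 2: rows with boss_id in {7} -> Heidi (id 8, lvl 2), Zane (id 10, lvl 2).
Iteration 3: rows with boss_id in {8,10} -> Carol (id 9, lvl 3).
Iteration 4: rows with boss_id in {9} -> Tom (id 11, lvl 4).
Iteration 5: no rows with boss_id in {11}; recursion stops.
lvl values: 0, 1, 2, 2, 3, 4; the maximum is 4.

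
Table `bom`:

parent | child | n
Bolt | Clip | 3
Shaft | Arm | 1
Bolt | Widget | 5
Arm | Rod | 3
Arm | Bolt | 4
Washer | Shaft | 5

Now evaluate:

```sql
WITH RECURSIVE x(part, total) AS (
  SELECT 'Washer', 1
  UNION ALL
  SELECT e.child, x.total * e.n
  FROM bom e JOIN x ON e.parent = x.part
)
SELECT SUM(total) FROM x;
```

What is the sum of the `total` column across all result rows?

206

Base: (Washer, total=1).
Iteration 1: components of {Washer} -> Shaft = 1*5 = 5.
Iteration 2: components of {Shaft} -> Arm = 5*1 = 5.
Iteration 3: components of {Arm} -> Bolt = 5*4 = 20, Rod = 5*3 = 15.
Iteration 4: components of {Bolt,Rod} -> Clip = 20*3 = 60, Widget = 20*5 = 100.
Iteration 5: no further components; recursion stops.
SUM(total) = 1 + 5 + 5 + 20 + 15 + 60 + 100 = 206.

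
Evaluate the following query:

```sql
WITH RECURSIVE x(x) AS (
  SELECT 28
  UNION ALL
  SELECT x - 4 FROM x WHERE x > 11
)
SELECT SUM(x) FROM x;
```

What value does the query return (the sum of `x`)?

108

Base: x=28.
Iteration 1: 28 > 11 holds -> x = 28 - 4 = 24.
Iteration 2: 24 > 11 holds -> x = 24 - 4 = 20.
Iteration 3: 20 > 11 holds -> x = 20 - 4 = 16.
Iteration 4: 16 > 11 holds -> x = 16 - 4 = 12.
Iteration 5: 12 > 11 holds -> x = 12 - 4 = 8.
Iteration 6: 8 > 11 fails; recursion stops.
SUM(x) = 28 + 24 + 20 + 16 + 12 + 8 = 108.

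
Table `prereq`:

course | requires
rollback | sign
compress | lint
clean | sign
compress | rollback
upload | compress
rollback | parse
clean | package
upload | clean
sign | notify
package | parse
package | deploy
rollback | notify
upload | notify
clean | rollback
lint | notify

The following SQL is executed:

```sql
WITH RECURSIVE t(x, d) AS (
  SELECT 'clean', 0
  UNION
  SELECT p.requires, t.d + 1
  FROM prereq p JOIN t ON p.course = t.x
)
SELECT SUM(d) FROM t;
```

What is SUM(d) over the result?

14

Base: (clean, d=0).
Iteration 1: edges from {clean} -> (package, d=1), (rollback, d=1), (sign, d=1).
Iteration 2: edges from {package,rollback,sign} -> (deploy, d=2), (notify, d=2), (parse, d=2), (sign, d=2). [UNION drops 2 duplicate row(s)]
Iteration 3: edges from {deploy,notify,parse,sign} -> (notify, d=3).
Iteration 4: no outgoing edges from {notify}; recursion stops.
SUM(d) = 0 + 1 + 1 + 1 + 2 + 2 + 2 + 2 + 3 = 14.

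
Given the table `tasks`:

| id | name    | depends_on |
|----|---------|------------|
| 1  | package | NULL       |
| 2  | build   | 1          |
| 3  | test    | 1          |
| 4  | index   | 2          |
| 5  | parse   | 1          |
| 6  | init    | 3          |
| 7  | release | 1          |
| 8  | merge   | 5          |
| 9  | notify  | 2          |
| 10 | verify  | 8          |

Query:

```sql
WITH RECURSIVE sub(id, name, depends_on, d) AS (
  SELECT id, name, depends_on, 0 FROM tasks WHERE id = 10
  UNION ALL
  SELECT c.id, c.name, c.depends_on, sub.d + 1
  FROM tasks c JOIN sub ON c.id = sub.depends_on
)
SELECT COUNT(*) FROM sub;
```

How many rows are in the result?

4

Base: id=10 (verify), depends_on=8, d 0.
Iteration 1: join on id=8 -> merge (id 8, depends_on=5, d 1).
Iteration 2: join on id=5 -> parse (id 5, depends_on=1, d 2).
Iteration 3: join on id=1 -> package (id 1, depends_on=NULL, d 3).
Iteration 4: depends_on is NULL; no match; recursion stops.
Total rows emitted: 4.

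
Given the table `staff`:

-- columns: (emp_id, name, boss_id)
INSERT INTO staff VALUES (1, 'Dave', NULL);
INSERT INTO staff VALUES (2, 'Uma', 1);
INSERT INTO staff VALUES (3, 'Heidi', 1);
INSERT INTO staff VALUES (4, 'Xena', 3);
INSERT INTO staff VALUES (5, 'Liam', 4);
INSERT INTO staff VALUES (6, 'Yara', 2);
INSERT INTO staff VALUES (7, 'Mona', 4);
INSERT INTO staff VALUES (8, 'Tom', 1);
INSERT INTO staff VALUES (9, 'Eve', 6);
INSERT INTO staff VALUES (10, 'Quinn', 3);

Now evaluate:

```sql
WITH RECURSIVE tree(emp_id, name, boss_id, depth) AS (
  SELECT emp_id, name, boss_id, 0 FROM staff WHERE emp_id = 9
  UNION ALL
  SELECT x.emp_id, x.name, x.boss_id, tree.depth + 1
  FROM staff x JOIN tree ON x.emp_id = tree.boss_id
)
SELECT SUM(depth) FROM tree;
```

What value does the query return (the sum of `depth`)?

6

Base: emp_id=9 (Eve), boss_id=6, depth 0.
Iteration 1: join on emp_id=6 -> Yara (id 6, boss_id=2, depth 1).
Iteration 2: join on emp_id=2 -> Uma (id 2, boss_id=1, depth 2).
Iteration 3: join on emp_id=1 -> Dave (id 1, boss_id=NULL, depth 3).
Iteration 4: boss_id is NULL; no match; recursion stops.
SUM(depth) = 0 + 1 + 2 + 3 = 6.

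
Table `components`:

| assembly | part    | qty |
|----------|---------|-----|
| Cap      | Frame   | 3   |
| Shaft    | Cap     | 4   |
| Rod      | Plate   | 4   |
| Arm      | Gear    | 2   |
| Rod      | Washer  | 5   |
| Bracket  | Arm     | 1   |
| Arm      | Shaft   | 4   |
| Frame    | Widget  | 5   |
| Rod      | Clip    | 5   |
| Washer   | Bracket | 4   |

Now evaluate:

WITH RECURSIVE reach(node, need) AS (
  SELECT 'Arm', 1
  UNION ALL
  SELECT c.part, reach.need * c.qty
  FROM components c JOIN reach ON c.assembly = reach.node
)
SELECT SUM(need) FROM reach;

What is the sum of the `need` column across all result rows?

Base: (Arm, need=1).
Iteration 1: components of {Arm} -> Gear = 1*2 = 2, Shaft = 1*4 = 4.
Iteration 2: components of {Gear,Shaft} -> Cap = 4*4 = 16.
Iteration 3: components of {Cap} -> Frame = 16*3 = 48.
Iteration 4: components of {Frame} -> Widget = 48*5 = 240.
Iteration 5: no further components; recursion stops.
SUM(need) = 1 + 2 + 4 + 16 + 48 + 240 = 311.

311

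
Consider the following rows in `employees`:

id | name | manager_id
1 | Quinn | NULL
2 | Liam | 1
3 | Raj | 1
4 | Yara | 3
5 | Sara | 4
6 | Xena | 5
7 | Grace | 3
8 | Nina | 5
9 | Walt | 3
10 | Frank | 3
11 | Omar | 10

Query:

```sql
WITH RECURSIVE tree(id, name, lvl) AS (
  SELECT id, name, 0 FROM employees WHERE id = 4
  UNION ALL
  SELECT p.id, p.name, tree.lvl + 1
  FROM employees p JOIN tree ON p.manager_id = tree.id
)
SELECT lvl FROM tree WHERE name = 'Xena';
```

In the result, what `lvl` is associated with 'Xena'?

Base: id=4 (Yara) at lvl 0.
Iteration 1: rows with manager_id in {4} -> Sara (id 5, lvl 1).
Iteration 2: rows with manager_id in {5} -> Xena (id 6, lvl 2), Nina (id 8, lvl 2).
Iteration 3: no rows with manager_id in {6,8}; recursion stops.

2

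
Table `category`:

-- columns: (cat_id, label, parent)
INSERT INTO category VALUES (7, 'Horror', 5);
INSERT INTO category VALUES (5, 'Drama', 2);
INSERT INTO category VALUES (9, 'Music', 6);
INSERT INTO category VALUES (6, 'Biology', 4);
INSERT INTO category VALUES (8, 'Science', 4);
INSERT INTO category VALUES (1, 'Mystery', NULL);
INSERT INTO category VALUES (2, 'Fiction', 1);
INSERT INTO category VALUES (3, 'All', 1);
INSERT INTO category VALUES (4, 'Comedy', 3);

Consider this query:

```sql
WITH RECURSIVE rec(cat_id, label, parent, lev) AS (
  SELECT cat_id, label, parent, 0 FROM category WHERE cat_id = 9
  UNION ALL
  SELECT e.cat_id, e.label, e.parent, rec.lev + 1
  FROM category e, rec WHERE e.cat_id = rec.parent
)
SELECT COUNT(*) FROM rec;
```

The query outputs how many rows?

5

Base: cat_id=9 (Music), parent=6, lev 0.
Iteration 1: join on cat_id=6 -> Biology (id 6, parent=4, lev 1).
Iteration 2: join on cat_id=4 -> Comedy (id 4, parent=3, lev 2).
Iteration 3: join on cat_id=3 -> All (id 3, parent=1, lev 3).
Iteration 4: join on cat_id=1 -> Mystery (id 1, parent=NULL, lev 4).
Iteration 5: parent is NULL; no match; recursion stops.
Total rows emitted: 5.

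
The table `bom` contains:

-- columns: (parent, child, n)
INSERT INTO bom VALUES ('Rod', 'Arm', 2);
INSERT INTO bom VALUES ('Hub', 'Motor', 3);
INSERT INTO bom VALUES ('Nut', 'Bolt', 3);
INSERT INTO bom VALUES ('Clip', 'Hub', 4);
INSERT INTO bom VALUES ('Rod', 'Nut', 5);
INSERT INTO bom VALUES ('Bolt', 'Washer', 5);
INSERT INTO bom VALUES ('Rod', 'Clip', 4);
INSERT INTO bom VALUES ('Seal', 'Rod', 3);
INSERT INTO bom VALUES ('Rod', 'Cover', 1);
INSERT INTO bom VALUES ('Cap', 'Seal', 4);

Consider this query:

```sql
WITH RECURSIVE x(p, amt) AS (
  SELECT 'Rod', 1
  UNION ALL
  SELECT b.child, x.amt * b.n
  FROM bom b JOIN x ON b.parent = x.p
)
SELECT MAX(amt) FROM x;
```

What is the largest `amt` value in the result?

Base: (Rod, amt=1).
Iteration 1: components of {Rod} -> Arm = 1*2 = 2, Clip = 1*4 = 4, Cover = 1*1 = 1, Nut = 1*5 = 5.
Iteration 2: components of {Arm,Clip,Cover,Nut} -> Bolt = 5*3 = 15, Hub = 4*4 = 16.
Iteration 3: components of {Bolt,Hub} -> Motor = 16*3 = 48, Washer = 15*5 = 75.
Iteration 4: no further components; recursion stops.
amt values: 1, 1, 5, 4, 2, 15, 16, 75, 48; the maximum is 75.

75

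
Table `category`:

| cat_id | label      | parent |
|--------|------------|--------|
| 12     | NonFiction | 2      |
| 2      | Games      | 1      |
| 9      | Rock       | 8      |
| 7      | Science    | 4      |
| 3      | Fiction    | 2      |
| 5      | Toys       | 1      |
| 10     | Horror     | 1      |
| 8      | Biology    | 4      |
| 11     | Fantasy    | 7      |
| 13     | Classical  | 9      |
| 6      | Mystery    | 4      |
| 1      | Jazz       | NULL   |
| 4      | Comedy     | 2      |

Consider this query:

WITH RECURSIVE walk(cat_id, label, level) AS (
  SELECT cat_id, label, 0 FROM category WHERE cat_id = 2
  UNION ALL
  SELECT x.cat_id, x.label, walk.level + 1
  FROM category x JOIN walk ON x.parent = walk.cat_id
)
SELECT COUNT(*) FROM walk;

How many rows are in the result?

Base: cat_id=2 (Games) at level 0.
Iteration 1: rows with parent in {2} -> Fiction (id 3, level 1), Comedy (id 4, level 1), NonFiction (id 12, level 1).
Iteration 2: rows with parent in {3,4,12} -> Mystery (id 6, level 2), Science (id 7, level 2), Biology (id 8, level 2).
Iteration 3: rows with parent in {6,7,8} -> Rock (id 9, level 3), Fantasy (id 11, level 3).
Iteration 4: rows with parent in {9,11} -> Classical (id 13, level 4).
Iteration 5: no rows with parent in {13}; recursion stops.
Total rows emitted: 10.

10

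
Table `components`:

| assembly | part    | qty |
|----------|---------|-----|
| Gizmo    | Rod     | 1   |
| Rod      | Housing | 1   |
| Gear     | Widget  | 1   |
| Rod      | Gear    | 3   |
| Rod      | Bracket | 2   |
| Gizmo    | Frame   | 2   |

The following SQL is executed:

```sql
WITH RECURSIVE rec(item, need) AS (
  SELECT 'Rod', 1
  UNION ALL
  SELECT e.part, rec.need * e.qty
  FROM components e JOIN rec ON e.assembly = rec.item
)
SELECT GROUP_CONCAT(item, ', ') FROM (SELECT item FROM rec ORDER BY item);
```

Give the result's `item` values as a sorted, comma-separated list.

Bracket, Gear, Housing, Rod, Widget

Base: (Rod, need=1).
Iteration 1: components of {Rod} -> Bracket = 1*2 = 2, Gear = 1*3 = 3, Housing = 1*1 = 1.
Iteration 2: components of {Bracket,Gear,Housing} -> Widget = 3*1 = 3.
Iteration 3: no further components; recursion stops.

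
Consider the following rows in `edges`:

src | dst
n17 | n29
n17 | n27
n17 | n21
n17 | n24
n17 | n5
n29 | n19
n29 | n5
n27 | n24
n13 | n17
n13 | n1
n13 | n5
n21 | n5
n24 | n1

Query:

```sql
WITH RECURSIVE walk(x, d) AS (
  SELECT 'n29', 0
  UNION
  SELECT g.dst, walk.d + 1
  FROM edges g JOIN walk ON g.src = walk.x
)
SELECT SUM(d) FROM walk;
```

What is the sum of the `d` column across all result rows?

2

Base: (n29, d=0).
Iteration 1: edges from {n29} -> (n19, d=1), (n5, d=1).
Iteration 2: no outgoing edges from {n19,n5}; recursion stops.
SUM(d) = 0 + 1 + 1 = 2.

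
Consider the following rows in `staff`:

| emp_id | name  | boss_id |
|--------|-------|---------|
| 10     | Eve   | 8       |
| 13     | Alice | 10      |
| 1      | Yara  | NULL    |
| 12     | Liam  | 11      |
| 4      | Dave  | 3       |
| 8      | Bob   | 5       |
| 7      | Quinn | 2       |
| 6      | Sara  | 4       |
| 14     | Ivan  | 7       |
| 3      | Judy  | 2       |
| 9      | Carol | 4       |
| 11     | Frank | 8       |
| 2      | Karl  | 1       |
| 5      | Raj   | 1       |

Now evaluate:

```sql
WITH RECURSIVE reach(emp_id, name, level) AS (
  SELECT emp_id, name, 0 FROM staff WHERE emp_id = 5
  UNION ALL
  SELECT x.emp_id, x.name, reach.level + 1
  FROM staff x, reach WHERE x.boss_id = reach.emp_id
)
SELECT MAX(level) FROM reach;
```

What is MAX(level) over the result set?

3

Base: emp_id=5 (Raj) at level 0.
Iteration 1: rows with boss_id in {5} -> Bob (id 8, level 1).
Iteration 2: rows with boss_id in {8} -> Eve (id 10, level 2), Frank (id 11, level 2).
Iteration 3: rows with boss_id in {10,11} -> Liam (id 12, level 3), Alice (id 13, level 3).
Iteration 4: no rows with boss_id in {12,13}; recursion stops.
level values: 0, 1, 2, 2, 3, 3; the maximum is 3.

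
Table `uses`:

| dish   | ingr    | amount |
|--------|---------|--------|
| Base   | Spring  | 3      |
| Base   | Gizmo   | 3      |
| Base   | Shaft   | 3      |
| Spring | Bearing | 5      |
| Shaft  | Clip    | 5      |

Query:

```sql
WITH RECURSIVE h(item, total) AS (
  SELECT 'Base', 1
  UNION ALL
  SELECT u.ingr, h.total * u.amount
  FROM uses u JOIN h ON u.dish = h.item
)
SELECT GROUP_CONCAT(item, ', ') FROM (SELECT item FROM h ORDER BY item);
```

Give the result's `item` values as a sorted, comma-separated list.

Base, Bearing, Clip, Gizmo, Shaft, Spring

Base: (Base, total=1).
Iteration 1: components of {Base} -> Gizmo = 1*3 = 3, Shaft = 1*3 = 3, Spring = 1*3 = 3.
Iteration 2: components of {Gizmo,Shaft,Spring} -> Bearing = 3*5 = 15, Clip = 3*5 = 15.
Iteration 3: no further components; recursion stops.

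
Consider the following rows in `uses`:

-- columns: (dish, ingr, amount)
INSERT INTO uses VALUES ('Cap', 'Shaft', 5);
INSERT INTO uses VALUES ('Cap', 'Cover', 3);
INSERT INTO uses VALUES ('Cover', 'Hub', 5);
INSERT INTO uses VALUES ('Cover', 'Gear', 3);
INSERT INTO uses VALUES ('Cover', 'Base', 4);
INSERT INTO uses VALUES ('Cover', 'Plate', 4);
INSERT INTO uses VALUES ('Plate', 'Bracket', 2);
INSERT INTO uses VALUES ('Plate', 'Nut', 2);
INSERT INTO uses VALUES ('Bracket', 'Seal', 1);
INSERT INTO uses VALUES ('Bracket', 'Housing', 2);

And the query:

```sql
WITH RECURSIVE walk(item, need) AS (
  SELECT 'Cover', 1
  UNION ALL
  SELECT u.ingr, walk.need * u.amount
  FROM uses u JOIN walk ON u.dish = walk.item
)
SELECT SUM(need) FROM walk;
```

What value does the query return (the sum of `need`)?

57

Base: (Cover, need=1).
Iteration 1: components of {Cover} -> Base = 1*4 = 4, Gear = 1*3 = 3, Hub = 1*5 = 5, Plate = 1*4 = 4.
Iteration 2: components of {Base,Gear,Hub,Plate} -> Bracket = 4*2 = 8, Nut = 4*2 = 8.
Iteration 3: components of {Bracket,Nut} -> Housing = 8*2 = 16, Seal = 8*1 = 8.
Iteration 4: no further components; recursion stops.
SUM(need) = 1 + 5 + 3 + 4 + 4 + 8 + 8 + 8 + 16 = 57.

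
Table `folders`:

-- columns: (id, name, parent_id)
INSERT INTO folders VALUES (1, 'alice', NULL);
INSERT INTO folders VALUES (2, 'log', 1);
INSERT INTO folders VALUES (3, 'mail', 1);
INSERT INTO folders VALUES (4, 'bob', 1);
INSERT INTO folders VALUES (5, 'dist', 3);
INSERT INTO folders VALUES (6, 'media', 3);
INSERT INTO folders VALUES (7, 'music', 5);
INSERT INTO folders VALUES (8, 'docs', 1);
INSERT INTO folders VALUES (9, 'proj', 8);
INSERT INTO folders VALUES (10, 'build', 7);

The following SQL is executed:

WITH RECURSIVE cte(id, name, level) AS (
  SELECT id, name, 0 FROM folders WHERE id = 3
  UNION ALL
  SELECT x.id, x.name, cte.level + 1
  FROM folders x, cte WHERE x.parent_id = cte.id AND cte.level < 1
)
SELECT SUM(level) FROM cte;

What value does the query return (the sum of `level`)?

Base: id=3 (mail) at level 0.
Iteration 1: rows with parent_id in {3} -> dist (id 5, level 1), media (id 6, level 1).
Iteration 2: level < 1 fails for all current rows; recursion stops.
SUM(level) = 0 + 1 + 1 = 2.

2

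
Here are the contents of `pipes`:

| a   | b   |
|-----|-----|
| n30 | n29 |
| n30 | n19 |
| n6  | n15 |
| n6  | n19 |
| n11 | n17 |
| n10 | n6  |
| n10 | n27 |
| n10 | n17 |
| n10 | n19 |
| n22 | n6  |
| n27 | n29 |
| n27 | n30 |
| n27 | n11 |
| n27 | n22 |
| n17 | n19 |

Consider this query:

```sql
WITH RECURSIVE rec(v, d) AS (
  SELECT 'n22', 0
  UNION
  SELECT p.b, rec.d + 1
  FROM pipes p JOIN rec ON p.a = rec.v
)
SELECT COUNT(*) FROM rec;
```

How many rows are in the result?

Base: (n22, d=0).
Iteration 1: edges from {n22} -> (n6, d=1).
Iteration 2: edges from {n6} -> (n15, d=2), (n19, d=2).
Iteration 3: no outgoing edges from {n15,n19}; recursion stops.
Total rows emitted: 4.

4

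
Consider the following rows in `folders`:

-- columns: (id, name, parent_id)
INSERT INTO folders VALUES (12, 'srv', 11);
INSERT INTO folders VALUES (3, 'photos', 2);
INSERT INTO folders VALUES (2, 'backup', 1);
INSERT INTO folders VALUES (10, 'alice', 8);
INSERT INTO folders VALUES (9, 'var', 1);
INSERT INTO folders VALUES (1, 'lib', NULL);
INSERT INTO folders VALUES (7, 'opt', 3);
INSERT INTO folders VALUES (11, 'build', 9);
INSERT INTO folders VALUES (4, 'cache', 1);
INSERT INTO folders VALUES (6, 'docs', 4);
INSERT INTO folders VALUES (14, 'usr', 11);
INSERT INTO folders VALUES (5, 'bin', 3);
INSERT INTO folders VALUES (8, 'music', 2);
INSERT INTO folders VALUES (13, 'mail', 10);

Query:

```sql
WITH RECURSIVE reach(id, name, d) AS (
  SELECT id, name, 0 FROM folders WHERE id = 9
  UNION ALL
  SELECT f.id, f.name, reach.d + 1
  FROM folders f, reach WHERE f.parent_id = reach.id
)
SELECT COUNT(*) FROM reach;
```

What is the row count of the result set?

4

Base: id=9 (var) at d 0.
Iteration 1: rows with parent_id in {9} -> build (id 11, d 1).
Iteration 2: rows with parent_id in {11} -> srv (id 12, d 2), usr (id 14, d 2).
Iteration 3: no rows with parent_id in {12,14}; recursion stops.
Total rows emitted: 4.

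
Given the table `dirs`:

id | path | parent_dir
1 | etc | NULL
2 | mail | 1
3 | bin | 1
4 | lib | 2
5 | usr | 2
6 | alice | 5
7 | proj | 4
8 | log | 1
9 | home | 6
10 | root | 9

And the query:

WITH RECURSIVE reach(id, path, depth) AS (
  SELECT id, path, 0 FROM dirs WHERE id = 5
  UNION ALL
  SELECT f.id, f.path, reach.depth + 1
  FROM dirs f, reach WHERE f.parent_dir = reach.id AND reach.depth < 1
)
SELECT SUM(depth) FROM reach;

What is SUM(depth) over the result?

1

Base: id=5 (usr) at depth 0.
Iteration 1: rows with parent_dir in {5} -> alice (id 6, depth 1).
Iteration 2: depth < 1 fails for all current rows; recursion stops.
SUM(depth) = 0 + 1 = 1.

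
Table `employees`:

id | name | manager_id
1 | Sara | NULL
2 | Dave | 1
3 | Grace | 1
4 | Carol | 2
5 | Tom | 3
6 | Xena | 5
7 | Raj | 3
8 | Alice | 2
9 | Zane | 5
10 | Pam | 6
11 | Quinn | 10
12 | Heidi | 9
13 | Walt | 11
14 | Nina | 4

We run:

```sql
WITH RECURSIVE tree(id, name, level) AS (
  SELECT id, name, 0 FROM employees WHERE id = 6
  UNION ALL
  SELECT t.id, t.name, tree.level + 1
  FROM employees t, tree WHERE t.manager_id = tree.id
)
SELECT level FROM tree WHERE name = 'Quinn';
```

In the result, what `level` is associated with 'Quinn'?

Base: id=6 (Xena) at level 0.
Iteration 1: rows with manager_id in {6} -> Pam (id 10, level 1).
Iteration 2: rows with manager_id in {10} -> Quinn (id 11, level 2).
Iteration 3: rows with manager_id in {11} -> Walt (id 13, level 3).
Iteration 4: no rows with manager_id in {13}; recursion stops.

2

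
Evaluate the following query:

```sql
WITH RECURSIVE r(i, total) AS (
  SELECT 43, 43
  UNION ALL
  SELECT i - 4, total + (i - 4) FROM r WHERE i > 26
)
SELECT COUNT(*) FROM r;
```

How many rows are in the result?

6

Base: i=43, total=43.
Iteration 1: 43 > 26 holds -> i = 43 - 4 = 39, total = 43 + 39 = 82.
Iteration 2: 39 > 26 holds -> i = 39 - 4 = 35, total = 82 + 35 = 117.
Iteration 3: 35 > 26 holds -> i = 35 - 4 = 31, total = 117 + 31 = 148.
Iteration 4: 31 > 26 holds -> i = 31 - 4 = 27, total = 148 + 27 = 175.
Iteration 5: 27 > 26 holds -> i = 27 - 4 = 23, total = 175 + 23 = 198.
Iteration 6: 23 > 26 fails; recursion stops.
Total rows emitted: 6.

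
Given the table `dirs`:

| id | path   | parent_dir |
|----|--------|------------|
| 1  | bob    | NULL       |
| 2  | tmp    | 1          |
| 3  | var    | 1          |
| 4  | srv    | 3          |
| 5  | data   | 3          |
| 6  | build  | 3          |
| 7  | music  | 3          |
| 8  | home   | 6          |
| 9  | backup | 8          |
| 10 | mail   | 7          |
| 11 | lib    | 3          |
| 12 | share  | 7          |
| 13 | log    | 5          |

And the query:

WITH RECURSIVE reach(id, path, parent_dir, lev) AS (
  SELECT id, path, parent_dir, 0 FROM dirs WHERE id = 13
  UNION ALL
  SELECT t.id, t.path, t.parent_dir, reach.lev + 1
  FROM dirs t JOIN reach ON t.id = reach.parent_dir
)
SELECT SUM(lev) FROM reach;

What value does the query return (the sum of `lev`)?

6

Base: id=13 (log), parent_dir=5, lev 0.
Iteration 1: join on id=5 -> data (id 5, parent_dir=3, lev 1).
Iteration 2: join on id=3 -> var (id 3, parent_dir=1, lev 2).
Iteration 3: join on id=1 -> bob (id 1, parent_dir=NULL, lev 3).
Iteration 4: parent_dir is NULL; no match; recursion stops.
SUM(lev) = 0 + 1 + 2 + 3 = 6.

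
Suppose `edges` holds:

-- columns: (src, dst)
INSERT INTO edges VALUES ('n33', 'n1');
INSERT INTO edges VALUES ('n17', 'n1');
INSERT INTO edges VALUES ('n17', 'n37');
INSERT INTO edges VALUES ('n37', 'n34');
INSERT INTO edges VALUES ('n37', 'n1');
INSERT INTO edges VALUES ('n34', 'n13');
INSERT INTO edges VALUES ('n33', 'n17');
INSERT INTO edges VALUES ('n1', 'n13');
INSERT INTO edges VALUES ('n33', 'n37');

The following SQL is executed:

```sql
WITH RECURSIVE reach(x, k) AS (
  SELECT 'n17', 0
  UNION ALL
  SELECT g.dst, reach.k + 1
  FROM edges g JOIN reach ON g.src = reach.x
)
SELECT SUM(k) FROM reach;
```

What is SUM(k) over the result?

Base: (n17, k=0).
Iteration 1: edges from {n17} -> (n1, k=1), (n37, k=1).
Iteration 2: edges from {n1,n37} -> (n1, k=2), (n13, k=2), (n34, k=2).
Iteration 3: edges from {n1,n13,n34} -> (n13, k=3) x2. [UNION ALL keeps all 2 new rows, including repeats]
Iteration 4: no outgoing edges from {n13}; recursion stops.
SUM(k) = 0 + 1 + 1 + 2 + 2 + 2 + 3 + 3 = 14.

14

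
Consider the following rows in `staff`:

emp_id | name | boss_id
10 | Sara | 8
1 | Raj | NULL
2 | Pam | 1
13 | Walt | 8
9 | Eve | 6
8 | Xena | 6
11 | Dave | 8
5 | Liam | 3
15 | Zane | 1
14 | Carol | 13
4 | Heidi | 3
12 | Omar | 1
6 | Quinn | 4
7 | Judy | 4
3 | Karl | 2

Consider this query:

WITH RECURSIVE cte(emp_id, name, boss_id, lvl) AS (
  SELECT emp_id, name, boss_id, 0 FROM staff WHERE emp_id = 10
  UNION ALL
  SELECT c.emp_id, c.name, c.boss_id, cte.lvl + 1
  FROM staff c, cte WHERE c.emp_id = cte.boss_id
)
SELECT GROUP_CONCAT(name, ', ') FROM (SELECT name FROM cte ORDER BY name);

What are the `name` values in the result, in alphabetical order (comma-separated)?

Heidi, Karl, Pam, Quinn, Raj, Sara, Xena

Base: emp_id=10 (Sara), boss_id=8, lvl 0.
Iteration 1: join on emp_id=8 -> Xena (id 8, boss_id=6, lvl 1).
Iteration 2: join on emp_id=6 -> Quinn (id 6, boss_id=4, lvl 2).
Iteration 3: join on emp_id=4 -> Heidi (id 4, boss_id=3, lvl 3).
Iteration 4: join on emp_id=3 -> Karl (id 3, boss_id=2, lvl 4).
Iteration 5: join on emp_id=2 -> Pam (id 2, boss_id=1, lvl 5).
Iteration 6: join on emp_id=1 -> Raj (id 1, boss_id=NULL, lvl 6).
Iteration 7: boss_id is NULL; no match; recursion stops.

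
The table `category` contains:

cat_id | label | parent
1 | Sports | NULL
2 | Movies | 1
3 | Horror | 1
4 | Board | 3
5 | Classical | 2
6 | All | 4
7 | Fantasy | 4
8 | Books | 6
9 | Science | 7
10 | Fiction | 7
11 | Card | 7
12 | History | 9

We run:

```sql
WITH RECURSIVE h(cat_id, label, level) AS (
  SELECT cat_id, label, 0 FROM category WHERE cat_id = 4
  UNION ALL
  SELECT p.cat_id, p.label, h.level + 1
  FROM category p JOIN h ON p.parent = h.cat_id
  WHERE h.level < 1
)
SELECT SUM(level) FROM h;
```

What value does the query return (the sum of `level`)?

Base: cat_id=4 (Board) at level 0.
Iteration 1: rows with parent in {4} -> All (id 6, level 1), Fantasy (id 7, level 1).
Iteration 2: level < 1 fails for all current rows; recursion stops.
SUM(level) = 0 + 1 + 1 = 2.

2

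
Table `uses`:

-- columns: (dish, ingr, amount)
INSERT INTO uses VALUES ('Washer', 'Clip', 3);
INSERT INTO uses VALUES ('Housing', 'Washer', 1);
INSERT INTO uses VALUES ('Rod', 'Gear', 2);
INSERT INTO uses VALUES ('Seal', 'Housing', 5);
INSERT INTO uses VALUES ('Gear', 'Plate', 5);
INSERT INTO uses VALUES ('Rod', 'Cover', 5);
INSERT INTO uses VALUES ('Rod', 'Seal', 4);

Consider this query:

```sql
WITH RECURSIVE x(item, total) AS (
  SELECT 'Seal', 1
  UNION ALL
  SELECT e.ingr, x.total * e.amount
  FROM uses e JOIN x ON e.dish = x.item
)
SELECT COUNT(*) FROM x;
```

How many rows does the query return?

Base: (Seal, total=1).
Iteration 1: components of {Seal} -> Housing = 1*5 = 5.
Iteration 2: components of {Housing} -> Washer = 5*1 = 5.
Iteration 3: components of {Washer} -> Clip = 5*3 = 15.
Iteration 4: no further components; recursion stops.
Total rows emitted: 4.

4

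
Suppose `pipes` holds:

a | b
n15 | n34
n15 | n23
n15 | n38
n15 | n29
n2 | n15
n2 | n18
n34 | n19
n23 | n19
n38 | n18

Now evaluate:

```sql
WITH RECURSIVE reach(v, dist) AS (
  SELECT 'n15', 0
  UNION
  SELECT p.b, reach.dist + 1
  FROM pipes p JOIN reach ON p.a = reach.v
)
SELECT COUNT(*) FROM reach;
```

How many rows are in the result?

Base: (n15, dist=0).
Iteration 1: edges from {n15} -> (n23, dist=1), (n29, dist=1), (n34, dist=1), (n38, dist=1).
Iteration 2: edges from {n23,n29,n34,n38} -> (n18, dist=2), (n19, dist=2). [UNION drops 1 duplicate row(s)]
Iteration 3: no outgoing edges from {n18,n19}; recursion stops.
Total rows emitted: 7.

7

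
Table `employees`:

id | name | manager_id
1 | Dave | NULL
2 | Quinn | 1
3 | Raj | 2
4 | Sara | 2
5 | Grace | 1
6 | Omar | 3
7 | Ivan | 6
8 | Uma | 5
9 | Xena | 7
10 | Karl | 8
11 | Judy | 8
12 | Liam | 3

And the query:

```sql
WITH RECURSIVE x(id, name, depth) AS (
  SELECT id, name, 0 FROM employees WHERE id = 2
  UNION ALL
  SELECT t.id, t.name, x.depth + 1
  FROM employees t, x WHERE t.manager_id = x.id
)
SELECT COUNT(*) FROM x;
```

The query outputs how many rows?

7

Base: id=2 (Quinn) at depth 0.
Iteration 1: rows with manager_id in {2} -> Raj (id 3, depth 1), Sara (id 4, depth 1).
Iteration 2: rows with manager_id in {3,4} -> Omar (id 6, depth 2), Liam (id 12, depth 2).
Iteration 3: rows with manager_id in {6,12} -> Ivan (id 7, depth 3).
Iteration 4: rows with manager_id in {7} -> Xena (id 9, depth 4).
Iteration 5: no rows with manager_id in {9}; recursion stops.
Total rows emitted: 7.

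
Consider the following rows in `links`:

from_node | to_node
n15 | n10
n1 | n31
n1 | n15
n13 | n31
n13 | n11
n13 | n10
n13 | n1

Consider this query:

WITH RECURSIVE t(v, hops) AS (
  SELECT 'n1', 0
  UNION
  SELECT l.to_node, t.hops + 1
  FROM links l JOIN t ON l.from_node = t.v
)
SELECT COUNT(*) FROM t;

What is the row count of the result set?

4

Base: (n1, hops=0).
Iteration 1: edges from {n1} -> (n15, hops=1), (n31, hops=1).
Iteration 2: edges from {n15,n31} -> (n10, hops=2).
Iteration 3: no outgoing edges from {n10}; recursion stops.
Total rows emitted: 4.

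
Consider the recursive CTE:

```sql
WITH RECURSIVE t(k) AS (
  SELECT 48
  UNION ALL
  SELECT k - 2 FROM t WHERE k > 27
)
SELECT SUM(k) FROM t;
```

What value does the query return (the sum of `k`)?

444

Base: k=48.
Iteration 1: 48 > 27 holds -> k = 48 - 2 = 46.
Iteration 2: 46 > 27 holds -> k = 46 - 2 = 44.
Iteration 3: 44 > 27 holds -> k = 44 - 2 = 42.
Iteration 4: 42 > 27 holds -> k = 42 - 2 = 40.
Iteration 5: 40 > 27 holds -> k = 40 - 2 = 38.
Iteration 6: 38 > 27 holds -> k = 38 - 2 = 36.
Iteration 7: 36 > 27 holds -> k = 36 - 2 = 34.
Iteration 8: 34 > 27 holds -> k = 34 - 2 = 32.
Iteration 9: 32 > 27 holds -> k = 32 - 2 = 30.
Iteration 10: 30 > 27 holds -> k = 30 - 2 = 28.
Iteration 11: 28 > 27 holds -> k = 28 - 2 = 26.
Iteration 12: 26 > 27 fails; recursion stops.
SUM(k) = 48 + 46 + 44 + 42 + 40 + 38 + 36 + 34 + 32 + 30 + 28 + 26 = 444.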